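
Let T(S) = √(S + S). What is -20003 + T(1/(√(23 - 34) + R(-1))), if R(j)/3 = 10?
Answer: -20003 + √2/√(30 + I*√11) ≈ -20003.0 - 0.014164*I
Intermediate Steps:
R(j) = 30 (R(j) = 3*10 = 30)
T(S) = √2*√S (T(S) = √(2*S) = √2*√S)
-20003 + T(1/(√(23 - 34) + R(-1))) = -20003 + √2*√(1/(√(23 - 34) + 30)) = -20003 + √2*√(1/(√(-11) + 30)) = -20003 + √2*√(1/(I*√11 + 30)) = -20003 + √2*√(1/(30 + I*√11)) = -20003 + √2/√(30 + I*√11)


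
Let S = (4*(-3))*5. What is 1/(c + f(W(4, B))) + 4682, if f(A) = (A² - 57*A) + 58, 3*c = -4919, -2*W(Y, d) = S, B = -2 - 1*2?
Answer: 33593347/7175 ≈ 4682.0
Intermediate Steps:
B = -4 (B = -2 - 2 = -4)
S = -60 (S = -12*5 = -60)
W(Y, d) = 30 (W(Y, d) = -½*(-60) = 30)
c = -4919/3 (c = (⅓)*(-4919) = -4919/3 ≈ -1639.7)
f(A) = 58 + A² - 57*A
1/(c + f(W(4, B))) + 4682 = 1/(-4919/3 + (58 + 30² - 57*30)) + 4682 = 1/(-4919/3 + (58 + 900 - 1710)) + 4682 = 1/(-4919/3 - 752) + 4682 = 1/(-7175/3) + 4682 = -3/7175 + 4682 = 33593347/7175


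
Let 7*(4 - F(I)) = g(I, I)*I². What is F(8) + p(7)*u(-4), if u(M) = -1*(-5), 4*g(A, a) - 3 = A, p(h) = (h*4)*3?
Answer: 2792/7 ≈ 398.86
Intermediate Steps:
p(h) = 12*h (p(h) = (4*h)*3 = 12*h)
g(A, a) = ¾ + A/4
u(M) = 5
F(I) = 4 - I²*(¾ + I/4)/7 (F(I) = 4 - (¾ + I/4)*I²/7 = 4 - I²*(¾ + I/4)/7)
F(8) + p(7)*u(-4) = (4 - 1/28*8²*(3 + 8)) + (12*7)*5 = (4 - 1/28*64*11) + 84*5 = (4 - 176/7) + 420 = -148/7 + 420 = 2792/7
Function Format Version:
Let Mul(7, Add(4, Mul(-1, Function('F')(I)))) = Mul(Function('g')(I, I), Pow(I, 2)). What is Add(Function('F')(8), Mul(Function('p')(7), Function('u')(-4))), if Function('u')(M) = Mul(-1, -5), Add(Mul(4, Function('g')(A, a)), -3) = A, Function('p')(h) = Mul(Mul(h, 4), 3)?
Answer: Rational(2792, 7) ≈ 398.86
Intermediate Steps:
Function('p')(h) = Mul(12, h) (Function('p')(h) = Mul(Mul(4, h), 3) = Mul(12, h))
Function('g')(A, a) = Add(Rational(3, 4), Mul(Rational(1, 4), A))
Function('u')(M) = 5
Function('F')(I) = Add(4, Mul(Rational(-1, 7), Pow(I, 2), Add(Rational(3, 4), Mul(Rational(1, 4), I)))) (Function('F')(I) = Add(4, Mul(Rational(-1, 7), Mul(Add(Rational(3, 4), Mul(Rational(1, 4), I)), Pow(I, 2)))) = Add(4, Mul(Rational(-1, 7), Mul(Pow(I, 2), Add(Rational(3, 4), Mul(Rational(1, 4), I))))) = Add(4, Mul(Rational(-1, 7), Pow(I, 2), Add(Rational(3, 4), Mul(Rational(1, 4), I)))))
Add(Function('F')(8), Mul(Function('p')(7), Function('u')(-4))) = Add(Add(4, Mul(Rational(-1, 28), Pow(8, 2), Add(3, 8))), Mul(Mul(12, 7), 5)) = Add(Add(4, Mul(Rational(-1, 28), 64, 11)), Mul(84, 5)) = Add(Add(4, Rational(-176, 7)), 420) = Add(Rational(-148, 7), 420) = Rational(2792, 7)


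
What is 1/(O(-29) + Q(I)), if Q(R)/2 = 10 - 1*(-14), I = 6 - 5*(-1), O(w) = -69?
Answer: -1/21 ≈ -0.047619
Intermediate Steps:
I = 11 (I = 6 - 1*(-5) = 6 + 5 = 11)
Q(R) = 48 (Q(R) = 2*(10 - 1*(-14)) = 2*(10 + 14) = 2*24 = 48)
1/(O(-29) + Q(I)) = 1/(-69 + 48) = 1/(-21) = -1/21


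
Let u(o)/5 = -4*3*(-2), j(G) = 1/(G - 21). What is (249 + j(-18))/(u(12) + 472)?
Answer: 4855/11544 ≈ 0.42056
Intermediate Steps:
j(G) = 1/(-21 + G)
u(o) = 120 (u(o) = 5*(-4*3*(-2)) = 5*(-12*(-2)) = 5*24 = 120)
(249 + j(-18))/(u(12) + 472) = (249 + 1/(-21 - 18))/(120 + 472) = (249 + 1/(-39))/592 = (249 - 1/39)*(1/592) = (9710/39)*(1/592) = 4855/11544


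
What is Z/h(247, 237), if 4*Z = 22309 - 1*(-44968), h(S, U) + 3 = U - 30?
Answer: 67277/816 ≈ 82.447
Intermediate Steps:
h(S, U) = -33 + U (h(S, U) = -3 + (U - 30) = -3 + (-30 + U) = -33 + U)
Z = 67277/4 (Z = (22309 - 1*(-44968))/4 = (22309 + 44968)/4 = (1/4)*67277 = 67277/4 ≈ 16819.)
Z/h(247, 237) = 67277/(4*(-33 + 237)) = (67277/4)/204 = (67277/4)*(1/204) = 67277/816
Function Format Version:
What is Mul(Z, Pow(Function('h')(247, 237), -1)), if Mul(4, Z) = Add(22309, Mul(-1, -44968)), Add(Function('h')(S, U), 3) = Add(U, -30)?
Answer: Rational(67277, 816) ≈ 82.447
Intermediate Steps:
Function('h')(S, U) = Add(-33, U) (Function('h')(S, U) = Add(-3, Add(U, -30)) = Add(-3, Add(-30, U)) = Add(-33, U))
Z = Rational(67277, 4) (Z = Mul(Rational(1, 4), Add(22309, Mul(-1, -44968))) = Mul(Rational(1, 4), Add(22309, 44968)) = Mul(Rational(1, 4), 67277) = Rational(67277, 4) ≈ 16819.)
Mul(Z, Pow(Function('h')(247, 237), -1)) = Mul(Rational(67277, 4), Pow(Add(-33, 237), -1)) = Mul(Rational(67277, 4), Pow(204, -1)) = Mul(Rational(67277, 4), Rational(1, 204)) = Rational(67277, 816)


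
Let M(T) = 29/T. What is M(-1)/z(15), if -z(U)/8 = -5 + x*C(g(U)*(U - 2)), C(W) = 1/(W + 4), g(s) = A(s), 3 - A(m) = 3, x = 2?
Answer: -29/36 ≈ -0.80556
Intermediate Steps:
A(m) = 0 (A(m) = 3 - 1*3 = 3 - 3 = 0)
g(s) = 0
C(W) = 1/(4 + W)
z(U) = 36 (z(U) = -8*(-5 + 2/(4 + 0*(U - 2))) = -8*(-5 + 2/(4 + 0*(-2 + U))) = -8*(-5 + 2/(4 + 0)) = -8*(-5 + 2/4) = -8*(-5 + 2*(¼)) = -8*(-5 + ½) = -8*(-9/2) = 36)
M(-1)/z(15) = (29/(-1))/36 = (29*(-1))*(1/36) = -29*1/36 = -29/36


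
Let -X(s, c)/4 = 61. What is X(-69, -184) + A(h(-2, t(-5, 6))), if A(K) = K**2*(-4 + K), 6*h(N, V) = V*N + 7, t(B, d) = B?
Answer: -54727/216 ≈ -253.37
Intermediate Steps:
X(s, c) = -244 (X(s, c) = -4*61 = -244)
h(N, V) = 7/6 + N*V/6 (h(N, V) = (V*N + 7)/6 = (N*V + 7)/6 = (7 + N*V)/6 = 7/6 + N*V/6)
X(-69, -184) + A(h(-2, t(-5, 6))) = -244 + (7/6 + (1/6)*(-2)*(-5))**2*(-4 + (7/6 + (1/6)*(-2)*(-5))) = -244 + (7/6 + 5/3)**2*(-4 + (7/6 + 5/3)) = -244 + (17/6)**2*(-4 + 17/6) = -244 + (289/36)*(-7/6) = -244 - 2023/216 = -54727/216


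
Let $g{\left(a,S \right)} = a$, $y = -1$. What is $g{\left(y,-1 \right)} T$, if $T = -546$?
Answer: $546$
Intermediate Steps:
$g{\left(y,-1 \right)} T = \left(-1\right) \left(-546\right) = 546$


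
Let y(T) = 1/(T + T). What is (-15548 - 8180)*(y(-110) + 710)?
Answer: -926572468/55 ≈ -1.6847e+7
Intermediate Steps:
y(T) = 1/(2*T)
(-15548 - 8180)*(y(-110) + 710) = (-15548 - 8180)*((½)/(-110) + 710) = -23728*((½)*(-1/110) + 710) = -23728*(-1/220 + 710) = -23728*156199/220 = -926572468/55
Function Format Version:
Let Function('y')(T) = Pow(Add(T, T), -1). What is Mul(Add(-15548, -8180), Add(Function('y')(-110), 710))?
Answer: Rational(-926572468, 55) ≈ -1.6847e+7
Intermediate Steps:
Function('y')(T) = Mul(Rational(1, 2), Pow(T, -1)) (Function('y')(T) = Pow(Mul(2, T), -1) = Mul(Rational(1, 2), Pow(T, -1)))
Mul(Add(-15548, -8180), Add(Function('y')(-110), 710)) = Mul(Add(-15548, -8180), Add(Mul(Rational(1, 2), Pow(-110, -1)), 710)) = Mul(-23728, Add(Mul(Rational(1, 2), Rational(-1, 110)), 710)) = Mul(-23728, Add(Rational(-1, 220), 710)) = Mul(-23728, Rational(156199, 220)) = Rational(-926572468, 55)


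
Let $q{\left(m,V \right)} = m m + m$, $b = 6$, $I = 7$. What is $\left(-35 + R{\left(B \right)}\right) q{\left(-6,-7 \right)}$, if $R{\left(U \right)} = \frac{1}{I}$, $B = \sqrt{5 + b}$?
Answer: $- \frac{7320}{7} \approx -1045.7$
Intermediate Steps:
$q{\left(m,V \right)} = m + m^{2}$ ($q{\left(m,V \right)} = m^{2} + m = m + m^{2}$)
$B = \sqrt{11}$ ($B = \sqrt{5 + 6} = \sqrt{11} \approx 3.3166$)
$R{\left(U \right)} = \frac{1}{7}$
$\left(-35 + R{\left(B \right)}\right) q{\left(-6,-7 \right)} = \left(-35 + \frac{1}{7}\right) \left(- 6 \left(1 - 6\right)\right) = - \frac{244 \left(\left(-6\right) \left(-5\right)\right)}{7} = \left(- \frac{244}{7}\right) 30 = - \frac{7320}{7}$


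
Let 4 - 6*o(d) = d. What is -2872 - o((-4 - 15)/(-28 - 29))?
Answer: -51707/18 ≈ -2872.6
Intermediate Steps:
o(d) = ⅔ - d/6
-2872 - o((-4 - 15)/(-28 - 29)) = -2872 - (⅔ - (-4 - 15)/(6*(-28 - 29))) = -2872 - (⅔ - (-19)/(6*(-57))) = -2872 - (⅔ - (-19)*(-1)/(6*57)) = -2872 - (⅔ - ⅙*⅓) = -2872 - (⅔ - 1/18) = -2872 - 1*11/18 = -2872 - 11/18 = -51707/18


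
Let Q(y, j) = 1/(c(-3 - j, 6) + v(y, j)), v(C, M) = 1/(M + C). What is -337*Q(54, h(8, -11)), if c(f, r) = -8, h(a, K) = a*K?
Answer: 11458/273 ≈ 41.971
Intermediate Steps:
h(a, K) = K*a
v(C, M) = 1/(C + M)
Q(y, j) = 1/(-8 + 1/(j + y)) (Q(y, j) = 1/(-8 + 1/(y + j)) = 1/(-8 + 1/(j + y)))
-337*Q(54, h(8, -11)) = -337*(-(-11)*8 - 1*54)/(-1 + 8*(-11*8) + 8*54) = -337*(-1*(-88) - 54)/(-1 + 8*(-88) + 432) = -337*(88 - 54)/(-1 - 704 + 432) = -337*34/(-273) = -(-337)*34/273 = -337*(-34/273) = 11458/273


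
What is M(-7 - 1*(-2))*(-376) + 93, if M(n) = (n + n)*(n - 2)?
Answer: -26227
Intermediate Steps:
M(n) = 2*n*(-2 + n) (M(n) = (2*n)*(-2 + n) = 2*n*(-2 + n))
M(-7 - 1*(-2))*(-376) + 93 = (2*(-7 - 1*(-2))*(-2 + (-7 - 1*(-2))))*(-376) + 93 = (2*(-7 + 2)*(-2 + (-7 + 2)))*(-376) + 93 = (2*(-5)*(-2 - 5))*(-376) + 93 = (2*(-5)*(-7))*(-376) + 93 = 70*(-376) + 93 = -26320 + 93 = -26227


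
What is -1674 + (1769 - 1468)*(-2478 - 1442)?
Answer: -1181594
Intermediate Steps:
-1674 + (1769 - 1468)*(-2478 - 1442) = -1674 + 301*(-3920) = -1674 - 1179920 = -1181594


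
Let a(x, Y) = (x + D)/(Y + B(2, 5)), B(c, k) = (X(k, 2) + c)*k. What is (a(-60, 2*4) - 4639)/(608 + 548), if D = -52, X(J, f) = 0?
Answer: -41807/10404 ≈ -4.0184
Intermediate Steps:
B(c, k) = c*k (B(c, k) = (0 + c)*k = c*k)
a(x, Y) = (-52 + x)/(10 + Y) (a(x, Y) = (x - 52)/(Y + 2*5) = (-52 + x)/(Y + 10) = (-52 + x)/(10 + Y))
(a(-60, 2*4) - 4639)/(608 + 548) = ((-52 - 60)/(10 + 2*4) - 4639)/(608 + 548) = (-112/(10 + 8) - 4639)/1156 = (-112/18 - 4639)*(1/1156) = ((1/18)*(-112) - 4639)*(1/1156) = (-56/9 - 4639)*(1/1156) = -41807/9*1/1156 = -41807/10404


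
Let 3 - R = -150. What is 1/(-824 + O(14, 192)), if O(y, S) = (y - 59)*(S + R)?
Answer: -1/16349 ≈ -6.1166e-5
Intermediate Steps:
R = 153 (R = 3 - 1*(-150) = 3 + 150 = 153)
O(y, S) = (-59 + y)*(153 + S) (O(y, S) = (y - 59)*(S + 153) = (-59 + y)*(153 + S))
1/(-824 + O(14, 192)) = 1/(-824 + (-9027 - 59*192 + 153*14 + 192*14)) = 1/(-824 + (-9027 - 11328 + 2142 + 2688)) = 1/(-824 - 15525) = 1/(-16349) = -1/16349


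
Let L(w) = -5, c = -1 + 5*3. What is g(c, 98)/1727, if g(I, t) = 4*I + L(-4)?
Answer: 51/1727 ≈ 0.029531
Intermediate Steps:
c = 14 (c = -1 + 15 = 14)
g(I, t) = -5 + 4*I (g(I, t) = 4*I - 5 = -5 + 4*I)
g(c, 98)/1727 = (-5 + 4*14)/1727 = (-5 + 56)*(1/1727) = 51*(1/1727) = 51/1727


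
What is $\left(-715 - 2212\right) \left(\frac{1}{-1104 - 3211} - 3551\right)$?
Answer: $\frac{44849150682}{4315} \approx 1.0394 \cdot 10^{7}$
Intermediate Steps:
$\left(-715 - 2212\right) \left(\frac{1}{-1104 - 3211} - 3551\right) = - 2927 \left(\frac{1}{-4315} - 3551\right) = - 2927 \left(- \frac{1}{4315} - 3551\right) = \left(-2927\right) \left(- \frac{15322566}{4315}\right) = \frac{44849150682}{4315}$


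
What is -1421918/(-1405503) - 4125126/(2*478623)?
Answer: -739458608425/224235354123 ≈ -3.2977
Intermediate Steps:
-1421918/(-1405503) - 4125126/(2*478623) = -1421918*(-1/1405503) - 4125126/957246 = 1421918/1405503 - 4125126*1/957246 = 1421918/1405503 - 687521/159541 = -739458608425/224235354123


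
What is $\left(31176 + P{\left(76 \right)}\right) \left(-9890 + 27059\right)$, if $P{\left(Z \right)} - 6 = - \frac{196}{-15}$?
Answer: $\frac{2677940498}{5} \approx 5.3559 \cdot 10^{8}$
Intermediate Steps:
$P{\left(Z \right)} = \frac{286}{15}$ ($P{\left(Z \right)} = 6 - \frac{196}{-15} = 6 - - \frac{196}{15} = 6 + \frac{196}{15} = \frac{286}{15}$)
$\left(31176 + P{\left(76 \right)}\right) \left(-9890 + 27059\right) = \left(31176 + \frac{286}{15}\right) \left(-9890 + 27059\right) = \frac{467926}{15} \cdot 17169 = \frac{2677940498}{5}$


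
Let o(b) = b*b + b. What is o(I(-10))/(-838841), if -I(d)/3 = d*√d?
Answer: 9000/838841 - 30*I*√10/838841 ≈ 0.010729 - 0.00011309*I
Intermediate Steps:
I(d) = -3*d^(3/2) (I(d) = -3*d*√d = -3*d^(3/2))
o(b) = b + b² (o(b) = b² + b = b + b²)
o(I(-10))/(-838841) = ((-(-30)*I*√10)*(1 - (-30)*I*√10))/(-838841) = ((-(-30)*I*√10)*(1 - (-30)*I*√10))*(-1/838841) = ((30*I*√10)*(1 + 30*I*√10))*(-1/838841) = (30*I*√10*(1 + 30*I*√10))*(-1/838841) = -30*I*√10*(1 + 30*I*√10)/838841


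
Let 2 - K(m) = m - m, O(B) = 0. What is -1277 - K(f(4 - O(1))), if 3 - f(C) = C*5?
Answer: -1279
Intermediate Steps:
f(C) = 3 - 5*C (f(C) = 3 - C*5 = 3 - 5*C)
K(m) = 2 (K(m) = 2 - (m - m) = 2 - 1*0 = 2 + 0 = 2)
-1277 - K(f(4 - O(1))) = -1277 - 1*2 = -1277 - 2 = -1279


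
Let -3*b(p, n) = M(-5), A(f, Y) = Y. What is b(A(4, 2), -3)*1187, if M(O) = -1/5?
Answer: 1187/15 ≈ 79.133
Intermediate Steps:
M(O) = -⅕ (M(O) = -1*⅕ = -⅕)
b(p, n) = 1/15 (b(p, n) = -⅓*(-⅕) = 1/15)
b(A(4, 2), -3)*1187 = (1/15)*1187 = 1187/15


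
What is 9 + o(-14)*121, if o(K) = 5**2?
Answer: 3034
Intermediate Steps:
o(K) = 25
9 + o(-14)*121 = 9 + 25*121 = 9 + 3025 = 3034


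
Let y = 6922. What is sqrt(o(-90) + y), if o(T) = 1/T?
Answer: sqrt(6229790)/30 ≈ 83.198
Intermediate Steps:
sqrt(o(-90) + y) = sqrt(1/(-90) + 6922) = sqrt(-1/90 + 6922) = sqrt(622979/90) = sqrt(6229790)/30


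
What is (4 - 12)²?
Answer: 64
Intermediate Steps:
(4 - 12)² = (-8)² = 64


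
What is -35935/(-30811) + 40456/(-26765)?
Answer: -284689541/824656415 ≈ -0.34522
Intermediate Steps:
-35935/(-30811) + 40456/(-26765) = -35935*(-1/30811) + 40456*(-1/26765) = 35935/30811 - 40456/26765 = -284689541/824656415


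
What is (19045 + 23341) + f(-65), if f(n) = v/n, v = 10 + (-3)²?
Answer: 2755071/65 ≈ 42386.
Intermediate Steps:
v = 19 (v = 10 + 9 = 19)
f(n) = 19/n
(19045 + 23341) + f(-65) = (19045 + 23341) + 19/(-65) = 42386 + 19*(-1/65) = 42386 - 19/65 = 2755071/65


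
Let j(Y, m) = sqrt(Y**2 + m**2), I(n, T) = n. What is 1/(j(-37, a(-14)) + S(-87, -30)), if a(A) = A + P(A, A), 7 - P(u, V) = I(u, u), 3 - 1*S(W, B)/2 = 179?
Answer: -176/61243 - sqrt(1418)/122486 ≈ -0.0031812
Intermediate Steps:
S(W, B) = -352 (S(W, B) = 6 - 2*179 = 6 - 358 = -352)
P(u, V) = 7 - u
a(A) = 7 (a(A) = A + (7 - A) = 7)
1/(j(-37, a(-14)) + S(-87, -30)) = 1/(sqrt((-37)**2 + 7**2) - 352) = 1/(sqrt(1369 + 49) - 352) = 1/(sqrt(1418) - 352) = 1/(-352 + sqrt(1418))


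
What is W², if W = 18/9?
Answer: 4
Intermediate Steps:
W = 2 (W = 18*(⅑) = 2)
W² = 2² = 4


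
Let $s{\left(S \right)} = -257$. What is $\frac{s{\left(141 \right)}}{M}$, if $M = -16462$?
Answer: $\frac{257}{16462} \approx 0.015612$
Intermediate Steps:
$\frac{s{\left(141 \right)}}{M} = - \frac{257}{-16462} = \left(-257\right) \left(- \frac{1}{16462}\right) = \frac{257}{16462}$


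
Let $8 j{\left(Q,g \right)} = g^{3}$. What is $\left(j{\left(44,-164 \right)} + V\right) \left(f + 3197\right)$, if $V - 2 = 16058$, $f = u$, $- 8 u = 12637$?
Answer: $- \frac{1731587553}{2} \approx -8.6579 \cdot 10^{8}$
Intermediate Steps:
$u = - \frac{12637}{8}$ ($u = \left(- \frac{1}{8}\right) 12637 = - \frac{12637}{8} \approx -1579.6$)
$j{\left(Q,g \right)} = \frac{g^{3}}{8}$
$f = - \frac{12637}{8} \approx -1579.6$
$V = 16060$ ($V = 2 + 16058 = 16060$)
$\left(j{\left(44,-164 \right)} + V\right) \left(f + 3197\right) = \left(\frac{\left(-164\right)^{3}}{8} + 16060\right) \left(- \frac{12637}{8} + 3197\right) = \left(\frac{1}{8} \left(-4410944\right) + 16060\right) \frac{12939}{8} = \left(-551368 + 16060\right) \frac{12939}{8} = \left(-535308\right) \frac{12939}{8} = - \frac{1731587553}{2}$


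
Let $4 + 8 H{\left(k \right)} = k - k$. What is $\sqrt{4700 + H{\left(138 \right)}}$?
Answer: $\frac{\sqrt{18798}}{2} \approx 68.553$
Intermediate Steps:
$H{\left(k \right)} = - \frac{1}{2}$ ($H{\left(k \right)} = - \frac{1}{2} + \frac{k - k}{8} = - \frac{1}{2} + \frac{1}{8} \cdot 0 = - \frac{1}{2} + 0 = - \frac{1}{2}$)
$\sqrt{4700 + H{\left(138 \right)}} = \sqrt{4700 - \frac{1}{2}} = \sqrt{\frac{9399}{2}} = \frac{\sqrt{18798}}{2}$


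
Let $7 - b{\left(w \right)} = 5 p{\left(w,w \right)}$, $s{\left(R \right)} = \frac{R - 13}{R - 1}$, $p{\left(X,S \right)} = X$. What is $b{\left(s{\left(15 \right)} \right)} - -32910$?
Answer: $\frac{230414}{7} \approx 32916.0$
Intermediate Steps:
$s{\left(R \right)} = \frac{-13 + R}{-1 + R}$
$b{\left(w \right)} = 7 - 5 w$
$b{\left(s{\left(15 \right)} \right)} - -32910 = \left(7 - 5 \frac{-13 + 15}{-1 + 15}\right) - -32910 = \left(7 - 5 \cdot \frac{1}{14} \cdot 2\right) + 32910 = \left(7 - \frac{5}{7}\right) + 32910 = \frac{44}{7} + 32910 = \frac{230414}{7}$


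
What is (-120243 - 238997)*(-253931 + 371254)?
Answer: -42147114520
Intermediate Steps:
(-120243 - 238997)*(-253931 + 371254) = -359240*117323 = -42147114520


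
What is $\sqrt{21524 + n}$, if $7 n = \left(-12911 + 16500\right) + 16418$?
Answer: $\frac{5 \sqrt{47789}}{7} \approx 156.15$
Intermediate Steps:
$n = \frac{20007}{7}$ ($n = \frac{\left(-12911 + 16500\right) + 16418}{7} = \frac{3589 + 16418}{7} = \frac{1}{7} \cdot 20007 = \frac{20007}{7} \approx 2858.1$)
$\sqrt{21524 + n} = \sqrt{21524 + \frac{20007}{7}} = \sqrt{\frac{170675}{7}} = \frac{5 \sqrt{47789}}{7}$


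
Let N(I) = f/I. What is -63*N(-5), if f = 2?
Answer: 126/5 ≈ 25.200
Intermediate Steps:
N(I) = 2/I
-63*N(-5) = -126/(-5) = -126*(-1)/5 = -63*(-⅖) = 126/5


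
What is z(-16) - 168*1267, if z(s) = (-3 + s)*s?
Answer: -212552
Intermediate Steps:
z(s) = s*(-3 + s)
z(-16) - 168*1267 = -16*(-3 - 16) - 168*1267 = -16*(-19) - 212856 = 304 - 212856 = -212552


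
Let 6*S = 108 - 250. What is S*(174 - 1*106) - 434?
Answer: -6130/3 ≈ -2043.3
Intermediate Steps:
S = -71/3 (S = (108 - 250)/6 = (⅙)*(-142) = -71/3 ≈ -23.667)
S*(174 - 1*106) - 434 = -71*(174 - 1*106)/3 - 434 = -71*(174 - 106)/3 - 434 = -71/3*68 - 434 = -4828/3 - 434 = -6130/3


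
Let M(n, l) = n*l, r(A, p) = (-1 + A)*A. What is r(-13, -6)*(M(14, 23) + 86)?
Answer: 74256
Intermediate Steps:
r(A, p) = A*(-1 + A)
M(n, l) = l*n
r(-13, -6)*(M(14, 23) + 86) = (-13*(-1 - 13))*(23*14 + 86) = (-13*(-14))*(322 + 86) = 182*408 = 74256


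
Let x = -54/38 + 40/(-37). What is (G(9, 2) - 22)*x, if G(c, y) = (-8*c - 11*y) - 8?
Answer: 218116/703 ≈ 310.26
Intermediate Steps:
x = -1759/703 (x = -54*1/38 + 40*(-1/37) = -27/19 - 40/37 = -1759/703 ≈ -2.5021)
G(c, y) = -8 - 11*y - 8*c (G(c, y) = (-11*y - 8*c) - 8 = -8 - 11*y - 8*c)
(G(9, 2) - 22)*x = ((-8 - 11*2 - 8*9) - 22)*(-1759/703) = ((-8 - 22 - 72) - 22)*(-1759/703) = (-102 - 22)*(-1759/703) = -124*(-1759/703) = 218116/703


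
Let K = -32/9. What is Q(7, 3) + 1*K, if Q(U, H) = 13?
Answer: 85/9 ≈ 9.4444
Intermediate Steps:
K = -32/9 (K = -32*⅑ = -32/9 ≈ -3.5556)
Q(7, 3) + 1*K = 13 + 1*(-32/9) = 13 - 32/9 = 85/9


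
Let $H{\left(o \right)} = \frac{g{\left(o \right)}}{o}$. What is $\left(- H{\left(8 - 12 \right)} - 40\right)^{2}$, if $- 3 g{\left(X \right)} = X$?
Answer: $\frac{14161}{9} \approx 1573.4$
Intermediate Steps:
$g{\left(X \right)} = - \frac{X}{3}$
$H{\left(o \right)} = - \frac{1}{3}$ ($H{\left(o \right)} = \frac{\left(- \frac{1}{3}\right) o}{o} = - \frac{1}{3}$)
$\left(- H{\left(8 - 12 \right)} - 40\right)^{2} = \left(\left(-1\right) \left(- \frac{1}{3}\right) - 40\right)^{2} = \left(\frac{1}{3} - 40\right)^{2} = \left(- \frac{119}{3}\right)^{2} = \frac{14161}{9}$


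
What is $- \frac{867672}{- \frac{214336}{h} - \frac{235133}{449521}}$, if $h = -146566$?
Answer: $- \frac{1504371880176984}{1628579731} \approx -9.2373 \cdot 10^{5}$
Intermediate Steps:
$- \frac{867672}{- \frac{214336}{h} - \frac{235133}{449521}} = - \frac{867672}{- \frac{214336}{-146566} - \frac{235133}{449521}} = - \frac{867672}{\left(-214336\right) \left(- \frac{1}{146566}\right) - \frac{235133}{449521}} = - \frac{867672}{\frac{107168}{73283} - \frac{235133}{449521}} = - \frac{867672}{\frac{1628579731}{1733802497}} = \left(-867672\right) \frac{1733802497}{1628579731} = - \frac{1504371880176984}{1628579731}$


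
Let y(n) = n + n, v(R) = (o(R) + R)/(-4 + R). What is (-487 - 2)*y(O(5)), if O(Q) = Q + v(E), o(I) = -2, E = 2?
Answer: -4890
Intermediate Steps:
v(R) = (-2 + R)/(-4 + R)
O(Q) = Q (O(Q) = Q + (-2 + 2)/(-4 + 2) = Q + 0/(-2) = Q - ½*0 = Q + 0 = Q)
y(n) = 2*n
(-487 - 2)*y(O(5)) = (-487 - 2)*(2*5) = -489*10 = -4890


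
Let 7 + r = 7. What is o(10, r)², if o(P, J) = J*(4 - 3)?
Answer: 0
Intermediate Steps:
r = 0 (r = -7 + 7 = 0)
o(P, J) = J (o(P, J) = J*1 = J)
o(10, r)² = 0² = 0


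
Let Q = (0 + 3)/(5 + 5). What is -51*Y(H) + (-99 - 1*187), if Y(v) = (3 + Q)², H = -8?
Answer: -84139/100 ≈ -841.39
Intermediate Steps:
Q = 3/10 ≈ 0.30000
Y(v) = 1089/100 (Y(v) = (3 + 3/10)² = (33/10)² = 1089/100)
-51*Y(H) + (-99 - 1*187) = -51*1089/100 + (-99 - 1*187) = -55539/100 + (-99 - 187) = -55539/100 - 286 = -84139/100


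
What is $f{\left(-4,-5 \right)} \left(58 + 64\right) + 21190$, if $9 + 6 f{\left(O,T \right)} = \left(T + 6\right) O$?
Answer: $\frac{62777}{3} \approx 20926.0$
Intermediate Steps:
$f{\left(O,T \right)} = - \frac{3}{2} + \frac{O \left(6 + T\right)}{6}$ ($f{\left(O,T \right)} = - \frac{3}{2} + \frac{\left(T + 6\right) O}{6} = - \frac{3}{2} + \frac{\left(6 + T\right) O}{6} = - \frac{3}{2} + \frac{O \left(6 + T\right)}{6}$)
$f{\left(-4,-5 \right)} \left(58 + 64\right) + 21190 = \left(- \frac{3}{2} - 4 + \frac{1}{6} \left(-4\right) \left(-5\right)\right) \left(58 + 64\right) + 21190 = \left(- \frac{3}{2} - 4 + \frac{10}{3}\right) 122 + 21190 = \left(- \frac{13}{6}\right) 122 + 21190 = - \frac{793}{3} + 21190 = \frac{62777}{3}$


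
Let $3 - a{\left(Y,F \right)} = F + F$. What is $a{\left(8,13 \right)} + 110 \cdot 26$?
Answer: $2837$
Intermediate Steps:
$a{\left(Y,F \right)} = 3 - 2 F$ ($a{\left(Y,F \right)} = 3 - \left(F + F\right) = 3 - 2 F$)
$a{\left(8,13 \right)} + 110 \cdot 26 = \left(3 - 26\right) + 110 \cdot 26 = \left(3 - 26\right) + 2860 = -23 + 2860 = 2837$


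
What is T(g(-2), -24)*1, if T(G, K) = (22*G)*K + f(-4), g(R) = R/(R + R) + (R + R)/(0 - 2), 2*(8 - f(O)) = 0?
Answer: -1312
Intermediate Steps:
f(O) = 8 (f(O) = 8 - 1/2*0 = 8 + 0 = 8)
g(R) = 1/2 - R (g(R) = R/((2*R)) + (2*R)/(-2) = (1/(2*R))*R + (2*R)*(-1/2) = 1/2 - R)
T(G, K) = 8 + 22*G*K (T(G, K) = (22*G)*K + 8 = 22*G*K + 8 = 8 + 22*G*K)
T(g(-2), -24)*1 = (8 + 22*(1/2 - 1*(-2))*(-24))*1 = (8 + 22*(1/2 + 2)*(-24))*1 = (8 + 22*(5/2)*(-24))*1 = (8 - 1320)*1 = -1312*1 = -1312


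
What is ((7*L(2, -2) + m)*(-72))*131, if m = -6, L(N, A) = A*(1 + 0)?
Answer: 188640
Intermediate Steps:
L(N, A) = A (L(N, A) = A*1 = A)
((7*L(2, -2) + m)*(-72))*131 = ((7*(-2) - 6)*(-72))*131 = ((-14 - 6)*(-72))*131 = -20*(-72)*131 = 1440*131 = 188640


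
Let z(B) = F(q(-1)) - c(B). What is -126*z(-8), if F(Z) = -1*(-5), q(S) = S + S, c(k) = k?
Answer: -1638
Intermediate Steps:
q(S) = 2*S
F(Z) = 5
z(B) = 5 - B
-126*z(-8) = -126*(5 - 1*(-8)) = -126*(5 + 8) = -126*13 = -1638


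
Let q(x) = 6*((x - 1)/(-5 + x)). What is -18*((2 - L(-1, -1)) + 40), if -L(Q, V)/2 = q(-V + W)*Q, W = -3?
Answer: -4644/7 ≈ -663.43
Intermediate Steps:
q(x) = 6*(-1 + x)/(-5 + x) (q(x) = 6*((-1 + x)/(-5 + x)) = 6*(-1 + x)/(-5 + x))
L(Q, V) = -12*Q*(-4 - V)/(-8 - V) (L(Q, V) = -2*6*(-1 + (-V - 3))/(-5 + (-V - 3))*Q = -2*6*(-1 + (-3 - V))/(-5 + (-3 - V))*Q = -2*6*(-4 - V)/(-8 - V)*Q = -12*Q*(-4 - V)/(-8 - V))
-18*((2 - L(-1, -1)) + 40) = -18*((2 - (-12)*(-1)*(4 - 1)/(8 - 1)) + 40) = -18*((2 - (-12)*(-1)*3/7) + 40) = -18*((2 - 1*36/7) + 40) = -18*((2 - 36/7) + 40) = -18*(-22/7 + 40) = -18*258/7 = -4644/7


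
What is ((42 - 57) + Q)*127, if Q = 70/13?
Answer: -15875/13 ≈ -1221.2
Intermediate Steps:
Q = 70/13 (Q = 70*(1/13) = 70/13 ≈ 5.3846)
((42 - 57) + Q)*127 = ((42 - 57) + 70/13)*127 = (-15 + 70/13)*127 = -125/13*127 = -15875/13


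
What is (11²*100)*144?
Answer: 1742400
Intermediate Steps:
(11²*100)*144 = (121*100)*144 = 12100*144 = 1742400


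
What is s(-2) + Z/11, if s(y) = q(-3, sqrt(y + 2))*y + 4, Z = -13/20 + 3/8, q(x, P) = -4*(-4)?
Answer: -1121/40 ≈ -28.025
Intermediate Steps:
q(x, P) = 16
Z = -11/40 (Z = -13*1/20 + 3*(1/8) = -13/20 + 3/8 = -11/40 ≈ -0.27500)
s(y) = 4 + 16*y (s(y) = 16*y + 4 = 4 + 16*y)
s(-2) + Z/11 = (4 + 16*(-2)) - 11/40/11 = (4 - 32) + (1/11)*(-11/40) = -28 - 1/40 = -1121/40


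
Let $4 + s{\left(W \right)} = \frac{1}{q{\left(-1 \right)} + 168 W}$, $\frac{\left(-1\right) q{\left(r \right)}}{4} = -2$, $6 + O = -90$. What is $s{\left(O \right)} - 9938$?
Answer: $- \frac{160265041}{16120} \approx -9942.0$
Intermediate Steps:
$O = -96$ ($O = -6 - 90 = -96$)
$q{\left(r \right)} = 8$ ($q{\left(r \right)} = \left(-4\right) \left(-2\right) = 8$)
$s{\left(W \right)} = -4 + \frac{1}{8 + 168 W}$
$s{\left(O \right)} - 9938 = \frac{-31 - -64512}{8 \left(1 + 21 \left(-96\right)\right)} - 9938 = \frac{-31 + 64512}{8 \left(1 - 2016\right)} - 9938 = \frac{1}{8} \frac{1}{-2015} \cdot 64481 - 9938 = \frac{1}{8} \left(- \frac{1}{2015}\right) 64481 - 9938 = - \frac{64481}{16120} - 9938 = - \frac{160265041}{16120}$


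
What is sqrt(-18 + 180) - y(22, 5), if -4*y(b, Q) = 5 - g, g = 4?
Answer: 1/4 + 9*sqrt(2) ≈ 12.978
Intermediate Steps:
y(b, Q) = -1/4 (y(b, Q) = -(5 - 1*4)/4 = -(5 - 4)/4 = -1/4*1 = -1/4)
sqrt(-18 + 180) - y(22, 5) = sqrt(-18 + 180) - 1*(-1/4) = sqrt(162) + 1/4 = 9*sqrt(2) + 1/4 = 1/4 + 9*sqrt(2)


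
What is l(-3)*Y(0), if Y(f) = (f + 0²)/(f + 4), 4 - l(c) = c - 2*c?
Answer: 0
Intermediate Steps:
l(c) = 4 + c (l(c) = 4 - (c - 2*c) = 4 - (-1)*c = 4 + c)
Y(f) = f/(4 + f) (Y(f) = (f + 0)/(4 + f) = f/(4 + f))
l(-3)*Y(0) = (4 - 3)*(0/(4 + 0)) = 1*(0/4) = 1*(0*(¼)) = 1*0 = 0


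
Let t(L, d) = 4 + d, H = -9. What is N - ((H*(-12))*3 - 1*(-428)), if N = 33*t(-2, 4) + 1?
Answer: -487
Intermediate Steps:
N = 265 (N = 33*(4 + 4) + 1 = 33*8 + 1 = 264 + 1 = 265)
N - ((H*(-12))*3 - 1*(-428)) = 265 - (-9*(-12)*3 - 1*(-428)) = 265 - (108*3 + 428) = 265 - (324 + 428) = 265 - 1*752 = 265 - 752 = -487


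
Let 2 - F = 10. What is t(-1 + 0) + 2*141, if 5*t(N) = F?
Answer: 1402/5 ≈ 280.40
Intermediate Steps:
F = -8 (F = 2 - 1*10 = 2 - 10 = -8)
t(N) = -8/5 (t(N) = (⅕)*(-8) = -8/5)
t(-1 + 0) + 2*141 = -8/5 + 2*141 = -8/5 + 282 = 1402/5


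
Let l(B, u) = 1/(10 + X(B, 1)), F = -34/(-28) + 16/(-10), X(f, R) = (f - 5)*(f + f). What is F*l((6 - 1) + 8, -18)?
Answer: -27/15260 ≈ -0.0017693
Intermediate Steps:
X(f, R) = 2*f*(-5 + f) (X(f, R) = (-5 + f)*(2*f) = 2*f*(-5 + f))
F = -27/70 (F = -34*(-1/28) + 16*(-1/10) = 17/14 - 8/5 = -27/70 ≈ -0.38571)
l(B, u) = 1/(10 + 2*B*(-5 + B))
F*l((6 - 1) + 8, -18) = -27/(140*(5 + ((6 - 1) + 8)*(-5 + ((6 - 1) + 8)))) = -27/(140*(5 + (5 + 8)*(-5 + (5 + 8)))) = -27/(140*(5 + 13*(-5 + 13))) = -27/(140*(5 + 13*8)) = -27/(140*(5 + 104)) = -27/(140*109) = -27/70*1/218 = -27/15260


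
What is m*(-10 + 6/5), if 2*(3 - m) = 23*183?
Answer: 92466/5 ≈ 18493.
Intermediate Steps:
m = -4203/2 (m = 3 - 23*183/2 = 3 - 1/2*4209 = 3 - 4209/2 = -4203/2 ≈ -2101.5)
m*(-10 + 6/5) = -4203*(-10 + 6/5)/2 = -4203/2*(-44/5) = 92466/5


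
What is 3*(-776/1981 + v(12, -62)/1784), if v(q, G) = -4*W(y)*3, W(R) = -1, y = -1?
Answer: -1020459/883526 ≈ -1.1550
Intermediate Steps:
v(q, G) = 12 (v(q, G) = -4*(-1)*3 = 4*3 = 12)
3*(-776/1981 + v(12, -62)/1784) = 3*(-776/1981 + 12/1784) = 3*(-776*1/1981 + 12*(1/1784)) = 3*(-776/1981 + 3/446) = 3*(-340153/883526) = -1020459/883526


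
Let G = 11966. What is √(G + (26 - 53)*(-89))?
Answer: √14369 ≈ 119.87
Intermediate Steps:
√(G + (26 - 53)*(-89)) = √(11966 + (26 - 53)*(-89)) = √(11966 - 27*(-89)) = √(11966 + 2403) = √14369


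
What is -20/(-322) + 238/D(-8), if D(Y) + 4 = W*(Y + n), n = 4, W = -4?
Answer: 19219/966 ≈ 19.895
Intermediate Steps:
D(Y) = -20 - 4*Y (D(Y) = -4 - 4*(Y + 4) = -4 - 4*(4 + Y) = -4 + (-16 - 4*Y) = -20 - 4*Y)
-20/(-322) + 238/D(-8) = -20/(-322) + 238/(-20 - 4*(-8)) = -20*(-1/322) + 238/(-20 + 32) = 10/161 + 238/12 = 10/161 + 238*(1/12) = 10/161 + 119/6 = 19219/966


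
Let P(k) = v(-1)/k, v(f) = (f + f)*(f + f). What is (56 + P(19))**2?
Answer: 1140624/361 ≈ 3159.6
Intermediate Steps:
v(f) = 4*f**2 (v(f) = (2*f)*(2*f) = 4*f**2)
P(k) = 4/k (P(k) = (4*(-1)**2)/k = (4*1)/k = 4/k)
(56 + P(19))**2 = (56 + 4/19)**2 = (1068/19)**2 = 1140624/361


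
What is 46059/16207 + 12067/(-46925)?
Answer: 1965748706/760513475 ≈ 2.5848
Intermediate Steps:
46059/16207 + 12067/(-46925) = 46059*(1/16207) + 12067*(-1/46925) = 46059/16207 - 12067/46925 = 1965748706/760513475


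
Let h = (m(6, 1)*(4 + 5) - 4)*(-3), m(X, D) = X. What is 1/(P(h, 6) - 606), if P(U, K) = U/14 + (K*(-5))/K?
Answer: -7/4352 ≈ -0.0016085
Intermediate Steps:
h = -150 (h = (6*(4 + 5) - 4)*(-3) = (6*9 - 4)*(-3) = (54 - 4)*(-3) = 50*(-3) = -150)
P(U, K) = -5 + U/14 (P(U, K) = U*(1/14) + (-5*K)/K = U/14 - 5 = -5 + U/14)
1/(P(h, 6) - 606) = 1/((-5 + (1/14)*(-150)) - 606) = 1/((-5 - 75/7) - 606) = 1/(-110/7 - 606) = 1/(-4352/7) = -7/4352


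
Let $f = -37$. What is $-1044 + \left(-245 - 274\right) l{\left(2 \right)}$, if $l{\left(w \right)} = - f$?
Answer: $-20247$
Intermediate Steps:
$l{\left(w \right)} = 37$ ($l{\left(w \right)} = \left(-1\right) \left(-37\right) = 37$)
$-1044 + \left(-245 - 274\right) l{\left(2 \right)} = -1044 + \left(-245 - 274\right) 37 = -1044 - 19203 = -20247$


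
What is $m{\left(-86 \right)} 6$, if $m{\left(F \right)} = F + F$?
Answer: $-1032$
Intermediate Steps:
$m{\left(F \right)} = 2 F$
$m{\left(-86 \right)} 6 = 2 \left(-86\right) 6 = \left(-172\right) 6 = -1032$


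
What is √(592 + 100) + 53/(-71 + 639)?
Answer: 53/568 + 2*√173 ≈ 26.399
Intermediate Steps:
√(592 + 100) + 53/(-71 + 639) = √692 + 53/568 = 2*√173 + 53*(1/568) = 2*√173 + 53/568 = 53/568 + 2*√173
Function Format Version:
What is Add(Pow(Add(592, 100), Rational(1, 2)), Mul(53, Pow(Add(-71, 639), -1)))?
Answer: Add(Rational(53, 568), Mul(2, Pow(173, Rational(1, 2)))) ≈ 26.399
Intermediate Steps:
Add(Pow(Add(592, 100), Rational(1, 2)), Mul(53, Pow(Add(-71, 639), -1))) = Add(Pow(692, Rational(1, 2)), Mul(53, Pow(568, -1))) = Add(Mul(2, Pow(173, Rational(1, 2))), Mul(53, Rational(1, 568))) = Add(Mul(2, Pow(173, Rational(1, 2))), Rational(53, 568)) = Add(Rational(53, 568), Mul(2, Pow(173, Rational(1, 2))))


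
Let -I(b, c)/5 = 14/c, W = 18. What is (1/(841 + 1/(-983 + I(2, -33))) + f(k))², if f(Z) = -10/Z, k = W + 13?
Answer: 73560028571469441/712152316930662976 ≈ 0.10329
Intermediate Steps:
I(b, c) = -70/c
k = 31 (k = 18 + 13 = 31)
(1/(841 + 1/(-983 + I(2, -33))) + f(k))² = (1/(841 + 1/(-983 - 70/(-33))) - 10/31)² = (1/(841 + 1/(-983 - 70*(-1/33))) - 10*1/31)² = (1/(841 + 1/(-983 + 70/33)) - 10/31)² = (1/(841 + 1/(-32369/33)) - 10/31)² = (1/(841 - 33/32369) - 10/31)² = (1/(27222296/32369) - 10/31)² = (32369/27222296 - 10/31)² = (-271219521/843891176)² = 73560028571469441/712152316930662976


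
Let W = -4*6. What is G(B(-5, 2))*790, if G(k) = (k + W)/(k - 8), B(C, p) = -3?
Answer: 21330/11 ≈ 1939.1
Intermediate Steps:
W = -24
G(k) = (-24 + k)/(-8 + k) (G(k) = (k - 24)/(k - 8) = (-24 + k)/(-8 + k))
G(B(-5, 2))*790 = ((-24 - 3)/(-8 - 3))*790 = (-27/(-11))*790 = -1/11*(-27)*790 = (27/11)*790 = 21330/11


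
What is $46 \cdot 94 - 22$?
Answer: $4302$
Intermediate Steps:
$46 \cdot 94 - 22 = 4324 - 22 = 4302$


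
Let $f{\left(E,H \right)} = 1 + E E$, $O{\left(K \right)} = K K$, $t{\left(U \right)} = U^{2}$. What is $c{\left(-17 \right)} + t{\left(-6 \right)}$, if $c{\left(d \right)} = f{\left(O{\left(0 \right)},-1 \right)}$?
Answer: $37$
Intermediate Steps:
$O{\left(K \right)} = K^{2}$
$f{\left(E,H \right)} = 1 + E^{2}$
$c{\left(d \right)} = 1$ ($c{\left(d \right)} = 1 + \left(0^{2}\right)^{2} = 1 + 0^{2} = 1 + 0 = 1$)
$c{\left(-17 \right)} + t{\left(-6 \right)} = 1 + \left(-6\right)^{2} = 1 + 36 = 37$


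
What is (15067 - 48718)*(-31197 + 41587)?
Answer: -349633890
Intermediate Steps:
(15067 - 48718)*(-31197 + 41587) = -33651*10390 = -349633890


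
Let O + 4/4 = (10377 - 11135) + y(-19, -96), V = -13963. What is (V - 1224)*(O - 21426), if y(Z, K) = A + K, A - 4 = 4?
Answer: 338260051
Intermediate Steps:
A = 8 (A = 4 + 4 = 8)
y(Z, K) = 8 + K
O = -847 (O = -1 + ((10377 - 11135) + (8 - 96)) = -1 + (-758 - 88) = -1 - 846 = -847)
(V - 1224)*(O - 21426) = (-13963 - 1224)*(-847 - 21426) = -15187*(-22273) = 338260051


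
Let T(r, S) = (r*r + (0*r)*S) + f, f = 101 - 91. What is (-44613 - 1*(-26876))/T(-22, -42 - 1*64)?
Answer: -17737/494 ≈ -35.905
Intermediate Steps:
f = 10
T(r, S) = 10 + r² (T(r, S) = (r*r + (0*r)*S) + 10 = (r² + 0*S) + 10 = (r² + 0) + 10 = r² + 10 = 10 + r²)
(-44613 - 1*(-26876))/T(-22, -42 - 1*64) = (-44613 - 1*(-26876))/(10 + (-22)²) = (-44613 + 26876)/(10 + 484) = -17737/494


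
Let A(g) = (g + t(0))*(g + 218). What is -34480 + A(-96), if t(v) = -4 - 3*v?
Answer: -46680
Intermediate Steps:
A(g) = (-4 + g)*(218 + g) (A(g) = (g + (-4 - 3*0))*(g + 218) = (g + (-4 + 0))*(218 + g) = (g - 4)*(218 + g) = (-4 + g)*(218 + g))
-34480 + A(-96) = -34480 + (-872 + (-96)² + 214*(-96)) = -34480 + (-872 + 9216 - 20544) = -34480 - 12200 = -46680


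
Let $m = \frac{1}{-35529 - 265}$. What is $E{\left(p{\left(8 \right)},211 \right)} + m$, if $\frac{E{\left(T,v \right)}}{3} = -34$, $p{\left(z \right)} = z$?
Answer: $- \frac{3650989}{35794} \approx -102.0$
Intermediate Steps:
$E{\left(T,v \right)} = -102$ ($E{\left(T,v \right)} = 3 \left(-34\right) = -102$)
$m = - \frac{1}{35794}$ ($m = \frac{1}{-35794} = - \frac{1}{35794} \approx -2.7938 \cdot 10^{-5}$)
$E{\left(p{\left(8 \right)},211 \right)} + m = -102 - \frac{1}{35794} = - \frac{3650989}{35794}$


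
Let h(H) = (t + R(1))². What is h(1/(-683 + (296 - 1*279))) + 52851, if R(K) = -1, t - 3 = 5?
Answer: 52900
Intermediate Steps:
t = 8 (t = 3 + 5 = 8)
h(H) = 49 (h(H) = (8 - 1)² = 7² = 49)
h(1/(-683 + (296 - 1*279))) + 52851 = 49 + 52851 = 52900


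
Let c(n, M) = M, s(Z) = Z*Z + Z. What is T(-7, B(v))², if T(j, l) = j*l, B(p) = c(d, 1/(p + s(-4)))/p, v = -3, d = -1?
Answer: 49/729 ≈ 0.067215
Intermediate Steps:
s(Z) = Z + Z² (s(Z) = Z² + Z = Z + Z²)
B(p) = 1/(p*(12 + p)) (B(p) = 1/((p - 4*(1 - 4))*p) = 1/((p - 4*(-3))*p) = 1/((p + 12)*p) = 1/((12 + p)*p) = 1/(p*(12 + p)))
T(-7, B(v))² = (-7/((-3)*(12 - 3)))² = (-(-7)/(3*9))² = (-7*(-1/27))² = (7/27)² = 49/729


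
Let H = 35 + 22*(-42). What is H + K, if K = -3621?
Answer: -4510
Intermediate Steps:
H = -889 (H = 35 - 924 = -889)
H + K = -889 - 3621 = -4510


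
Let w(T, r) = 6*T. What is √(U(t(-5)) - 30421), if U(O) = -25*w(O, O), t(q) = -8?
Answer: I*√29221 ≈ 170.94*I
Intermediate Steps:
U(O) = -150*O
√(U(t(-5)) - 30421) = √(-150*(-8) - 30421) = √(1200 - 30421) = √(-29221) = I*√29221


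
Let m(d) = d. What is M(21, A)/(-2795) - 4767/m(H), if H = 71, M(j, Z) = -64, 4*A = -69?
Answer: -13319221/198445 ≈ -67.118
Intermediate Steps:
A = -69/4 (A = (1/4)*(-69) = -69/4 ≈ -17.250)
M(21, A)/(-2795) - 4767/m(H) = -64/(-2795) - 4767/71 = -64*(-1/2795) - 4767*1/71 = 64/2795 - 4767/71 = -13319221/198445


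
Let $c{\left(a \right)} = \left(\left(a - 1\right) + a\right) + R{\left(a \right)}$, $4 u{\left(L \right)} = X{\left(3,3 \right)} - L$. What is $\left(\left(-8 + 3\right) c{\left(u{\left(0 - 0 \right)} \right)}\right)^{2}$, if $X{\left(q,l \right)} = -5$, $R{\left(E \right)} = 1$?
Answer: $\frac{625}{4} \approx 156.25$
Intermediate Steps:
$u{\left(L \right)} = - \frac{5}{4} - \frac{L}{4}$ ($u{\left(L \right)} = \frac{-5 - L}{4} = - \frac{5}{4} - \frac{L}{4}$)
$c{\left(a \right)} = 2 a$ ($c{\left(a \right)} = \left(\left(a - 1\right) + a\right) + 1 = \left(\left(-1 + a\right) + a\right) + 1 = \left(-1 + 2 a\right) + 1 = 2 a$)
$\left(\left(-8 + 3\right) c{\left(u{\left(0 - 0 \right)} \right)}\right)^{2} = \left(\left(-8 + 3\right) 2 \left(- \frac{5}{4} - \frac{0 - 0}{4}\right)\right)^{2} = \left(- 5 \cdot 2 \left(- \frac{5}{4} - \frac{0 + 0}{4}\right)\right)^{2} = \left(- 5 \cdot 2 \left(- \frac{5}{4} - 0\right)\right)^{2} = \left(- 5 \cdot 2 \left(- \frac{5}{4} + 0\right)\right)^{2} = \left(- 5 \cdot 2 \left(- \frac{5}{4}\right)\right)^{2} = \left(\left(-5\right) \left(- \frac{5}{2}\right)\right)^{2} = \left(\frac{25}{2}\right)^{2} = \frac{625}{4}$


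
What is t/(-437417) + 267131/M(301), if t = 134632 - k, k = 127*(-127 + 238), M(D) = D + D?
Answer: 116775078557/263325034 ≈ 443.46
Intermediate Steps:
M(D) = 2*D
k = 14097 (k = 127*111 = 14097)
t = 120535 (t = 134632 - 1*14097 = 134632 - 14097 = 120535)
t/(-437417) + 267131/M(301) = 120535/(-437417) + 267131/((2*301)) = 120535*(-1/437417) + 267131/602 = -120535/437417 + 267131*(1/602) = -120535/437417 + 267131/602 = 116775078557/263325034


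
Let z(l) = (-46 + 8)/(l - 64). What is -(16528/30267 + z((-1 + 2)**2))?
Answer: -243490/211869 ≈ -1.1492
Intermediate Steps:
z(l) = -38/(-64 + l)
-(16528/30267 + z((-1 + 2)**2)) = -(16528/30267 - 38/(-64 + (-1 + 2)**2)) = -(16528*(1/30267) - 38/(-64 + 1**2)) = -(16528/30267 - 38/(-64 + 1)) = -(16528/30267 - 38/(-63)) = -(16528/30267 - 38*(-1/63)) = -(16528/30267 + 38/63) = -1*243490/211869 = -243490/211869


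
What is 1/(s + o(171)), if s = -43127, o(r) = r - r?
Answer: -1/43127 ≈ -2.3187e-5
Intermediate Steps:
o(r) = 0
1/(s + o(171)) = 1/(-43127 + 0) = 1/(-43127) = -1/43127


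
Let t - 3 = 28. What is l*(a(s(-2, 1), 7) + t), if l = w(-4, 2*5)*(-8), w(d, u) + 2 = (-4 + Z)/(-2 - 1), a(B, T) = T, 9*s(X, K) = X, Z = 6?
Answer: 2432/3 ≈ 810.67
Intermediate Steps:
s(X, K) = X/9
t = 31 (t = 3 + 28 = 31)
w(d, u) = -8/3 (w(d, u) = -2 + (-4 + 6)/(-2 - 1) = -2 + 2/(-3) = -2 + 2*(-1/3) = -2 - 2/3 = -8/3)
l = 64/3 (l = -8/3*(-8) = 64/3 ≈ 21.333)
l*(a(s(-2, 1), 7) + t) = 64*(7 + 31)/3 = (64/3)*38 = 2432/3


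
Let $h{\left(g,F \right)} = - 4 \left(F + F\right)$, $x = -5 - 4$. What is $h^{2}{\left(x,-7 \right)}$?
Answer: $3136$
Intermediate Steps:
$x = -9$ ($x = -5 - 4 = -9$)
$h{\left(g,F \right)} = - 8 F$ ($h{\left(g,F \right)} = - 4 \cdot 2 F = - 8 F$)
$h^{2}{\left(x,-7 \right)} = \left(\left(-8\right) \left(-7\right)\right)^{2} = 56^{2} = 3136$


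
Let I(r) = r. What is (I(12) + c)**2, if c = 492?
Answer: 254016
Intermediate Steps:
(I(12) + c)**2 = (12 + 492)**2 = 504**2 = 254016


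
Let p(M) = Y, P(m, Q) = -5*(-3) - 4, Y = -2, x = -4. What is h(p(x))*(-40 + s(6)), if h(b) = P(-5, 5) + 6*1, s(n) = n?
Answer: -578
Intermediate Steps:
P(m, Q) = 11 (P(m, Q) = 15 - 4 = 11)
p(M) = -2
h(b) = 17 (h(b) = 11 + 6*1 = 11 + 6 = 17)
h(p(x))*(-40 + s(6)) = 17*(-40 + 6) = 17*(-34) = -578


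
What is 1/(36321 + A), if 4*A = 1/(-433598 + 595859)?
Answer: 649044/23573927125 ≈ 2.7532e-5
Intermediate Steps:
A = 1/649044 (A = 1/(4*(-433598 + 595859)) = (¼)/162261 = (¼)*(1/162261) = 1/649044 ≈ 1.5407e-6)
1/(36321 + A) = 1/(36321 + 1/649044) = 1/(23573927125/649044) = 649044/23573927125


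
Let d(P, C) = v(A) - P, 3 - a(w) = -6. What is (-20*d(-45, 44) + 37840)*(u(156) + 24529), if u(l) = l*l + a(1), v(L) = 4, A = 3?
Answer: 1801495640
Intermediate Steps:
a(w) = 9 (a(w) = 3 - 1*(-6) = 3 + 6 = 9)
d(P, C) = 4 - P
u(l) = 9 + l² (u(l) = l*l + 9 = l² + 9 = 9 + l²)
(-20*d(-45, 44) + 37840)*(u(156) + 24529) = (-20*(4 - 1*(-45)) + 37840)*((9 + 156²) + 24529) = (-20*(4 + 45) + 37840)*((9 + 24336) + 24529) = (-20*49 + 37840)*(24345 + 24529) = (-980 + 37840)*48874 = 36860*48874 = 1801495640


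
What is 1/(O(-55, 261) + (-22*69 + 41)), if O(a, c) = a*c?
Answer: -1/15832 ≈ -6.3163e-5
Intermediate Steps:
1/(O(-55, 261) + (-22*69 + 41)) = 1/(-55*261 + (-22*69 + 41)) = 1/(-14355 + (-1518 + 41)) = 1/(-14355 - 1477) = 1/(-15832) = -1/15832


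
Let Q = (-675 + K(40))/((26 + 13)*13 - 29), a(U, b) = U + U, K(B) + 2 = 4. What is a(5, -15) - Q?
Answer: 5453/478 ≈ 11.408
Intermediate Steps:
K(B) = 2 (K(B) = -2 + 4 = 2)
a(U, b) = 2*U
Q = -673/478 (Q = (-675 + 2)/((26 + 13)*13 - 29) = -673/(39*13 - 29) = -673/(507 - 29) = -673/478 ≈ -1.4079)
a(5, -15) - Q = 2*5 - 1*(-673/478) = 10 + 673/478 = 5453/478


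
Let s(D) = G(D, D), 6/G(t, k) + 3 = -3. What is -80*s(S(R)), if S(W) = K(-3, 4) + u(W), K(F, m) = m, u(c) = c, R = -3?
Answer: 80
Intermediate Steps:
G(t, k) = -1 (G(t, k) = 6/(-3 - 3) = 6/(-6) = 6*(-⅙) = -1)
S(W) = 4 + W
s(D) = -1
-80*s(S(R)) = -80*(-1) = 80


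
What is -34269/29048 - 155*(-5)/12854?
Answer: -208990763/186691496 ≈ -1.1194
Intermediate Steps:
-34269/29048 - 155*(-5)/12854 = -34269*1/29048 + 775*(1/12854) = -34269/29048 + 775/12854 = -208990763/186691496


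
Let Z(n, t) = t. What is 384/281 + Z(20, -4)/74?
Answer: 13646/10397 ≈ 1.3125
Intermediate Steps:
384/281 + Z(20, -4)/74 = 384/281 - 4/74 = 384*(1/281) - 4*1/74 = 384/281 - 2/37 = 13646/10397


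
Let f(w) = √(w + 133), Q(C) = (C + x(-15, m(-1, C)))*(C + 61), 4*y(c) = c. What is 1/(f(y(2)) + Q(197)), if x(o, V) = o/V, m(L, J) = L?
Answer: 36464/1994434855 - √534/5983304565 ≈ 1.8279e-5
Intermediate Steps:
y(c) = c/4
Q(C) = (15 + C)*(61 + C) (Q(C) = (C - 15/(-1))*(C + 61) = (C - 15*(-1))*(61 + C) = (C + 15)*(61 + C) = (15 + C)*(61 + C))
f(w) = √(133 + w)
1/(f(y(2)) + Q(197)) = 1/(√(133 + (¼)*2) + (915 + 197² + 76*197)) = 1/(√(133 + ½) + (915 + 38809 + 14972)) = 1/(√(267/2) + 54696) = 1/(√534/2 + 54696) = 1/(54696 + √534/2)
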